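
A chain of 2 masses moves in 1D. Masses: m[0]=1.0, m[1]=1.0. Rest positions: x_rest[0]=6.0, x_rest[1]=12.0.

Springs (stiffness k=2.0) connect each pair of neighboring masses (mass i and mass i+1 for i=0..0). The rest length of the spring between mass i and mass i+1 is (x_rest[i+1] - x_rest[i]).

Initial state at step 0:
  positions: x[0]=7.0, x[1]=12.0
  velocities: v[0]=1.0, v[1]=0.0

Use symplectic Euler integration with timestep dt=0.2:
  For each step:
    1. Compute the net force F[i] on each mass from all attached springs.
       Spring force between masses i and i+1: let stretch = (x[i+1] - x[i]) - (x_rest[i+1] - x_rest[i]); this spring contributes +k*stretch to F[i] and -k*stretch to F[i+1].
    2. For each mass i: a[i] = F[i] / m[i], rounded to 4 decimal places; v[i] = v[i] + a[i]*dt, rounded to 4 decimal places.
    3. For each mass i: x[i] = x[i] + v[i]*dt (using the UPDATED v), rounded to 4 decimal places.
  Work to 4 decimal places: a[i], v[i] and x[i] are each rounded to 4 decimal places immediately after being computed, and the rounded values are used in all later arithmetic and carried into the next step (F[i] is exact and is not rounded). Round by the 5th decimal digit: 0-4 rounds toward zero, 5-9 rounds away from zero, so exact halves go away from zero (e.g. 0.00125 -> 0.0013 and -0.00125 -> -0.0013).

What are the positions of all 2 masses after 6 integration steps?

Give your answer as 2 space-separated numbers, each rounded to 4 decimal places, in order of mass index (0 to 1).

Step 0: x=[7.0000 12.0000] v=[1.0000 0.0000]
Step 1: x=[7.1200 12.0800] v=[0.6000 0.4000]
Step 2: x=[7.1568 12.2432] v=[0.1840 0.8160]
Step 3: x=[7.1205 12.4795] v=[-0.1814 1.1814]
Step 4: x=[7.0329 12.7671] v=[-0.4378 1.4378]
Step 5: x=[6.9241 13.0759] v=[-0.5441 1.5441]
Step 6: x=[6.8274 13.3726] v=[-0.4834 1.4834]

Answer: 6.8274 13.3726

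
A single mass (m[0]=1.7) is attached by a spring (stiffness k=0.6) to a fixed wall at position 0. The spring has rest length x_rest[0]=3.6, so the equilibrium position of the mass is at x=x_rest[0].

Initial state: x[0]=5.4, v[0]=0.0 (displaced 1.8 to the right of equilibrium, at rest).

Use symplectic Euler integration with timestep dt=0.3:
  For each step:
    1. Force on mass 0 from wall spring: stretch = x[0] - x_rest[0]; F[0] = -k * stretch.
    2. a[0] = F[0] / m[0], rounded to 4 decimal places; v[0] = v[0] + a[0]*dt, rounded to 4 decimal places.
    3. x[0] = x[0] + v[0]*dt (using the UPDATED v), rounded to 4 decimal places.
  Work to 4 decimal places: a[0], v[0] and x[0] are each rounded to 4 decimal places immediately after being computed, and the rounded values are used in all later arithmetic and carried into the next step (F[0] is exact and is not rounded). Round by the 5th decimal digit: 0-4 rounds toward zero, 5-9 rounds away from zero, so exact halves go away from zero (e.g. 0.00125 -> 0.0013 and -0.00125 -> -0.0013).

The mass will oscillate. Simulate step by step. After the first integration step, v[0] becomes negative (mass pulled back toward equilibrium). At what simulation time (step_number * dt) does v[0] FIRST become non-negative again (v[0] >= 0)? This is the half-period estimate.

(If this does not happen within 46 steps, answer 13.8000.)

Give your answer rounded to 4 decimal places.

Step 0: x=[5.4000] v=[0.0000]
Step 1: x=[5.3428] v=[-0.1906]
Step 2: x=[5.2303] v=[-0.3751]
Step 3: x=[5.0660] v=[-0.5477]
Step 4: x=[4.8551] v=[-0.7029]
Step 5: x=[4.6044] v=[-0.8358]
Step 6: x=[4.3217] v=[-0.9422]
Step 7: x=[4.0161] v=[-1.0186]
Step 8: x=[3.6973] v=[-1.0627]
Step 9: x=[3.3754] v=[-1.0730]
Step 10: x=[3.0606] v=[-1.0492]
Step 11: x=[2.7630] v=[-0.9921]
Step 12: x=[2.4920] v=[-0.9035]
Step 13: x=[2.2561] v=[-0.7862]
Step 14: x=[2.0629] v=[-0.6439]
Step 15: x=[1.9185] v=[-0.4812]
Step 16: x=[1.8275] v=[-0.3032]
Step 17: x=[1.7929] v=[-0.1155]
Step 18: x=[1.8156] v=[0.0758]
First v>=0 after going negative at step 18, time=5.4000

Answer: 5.4000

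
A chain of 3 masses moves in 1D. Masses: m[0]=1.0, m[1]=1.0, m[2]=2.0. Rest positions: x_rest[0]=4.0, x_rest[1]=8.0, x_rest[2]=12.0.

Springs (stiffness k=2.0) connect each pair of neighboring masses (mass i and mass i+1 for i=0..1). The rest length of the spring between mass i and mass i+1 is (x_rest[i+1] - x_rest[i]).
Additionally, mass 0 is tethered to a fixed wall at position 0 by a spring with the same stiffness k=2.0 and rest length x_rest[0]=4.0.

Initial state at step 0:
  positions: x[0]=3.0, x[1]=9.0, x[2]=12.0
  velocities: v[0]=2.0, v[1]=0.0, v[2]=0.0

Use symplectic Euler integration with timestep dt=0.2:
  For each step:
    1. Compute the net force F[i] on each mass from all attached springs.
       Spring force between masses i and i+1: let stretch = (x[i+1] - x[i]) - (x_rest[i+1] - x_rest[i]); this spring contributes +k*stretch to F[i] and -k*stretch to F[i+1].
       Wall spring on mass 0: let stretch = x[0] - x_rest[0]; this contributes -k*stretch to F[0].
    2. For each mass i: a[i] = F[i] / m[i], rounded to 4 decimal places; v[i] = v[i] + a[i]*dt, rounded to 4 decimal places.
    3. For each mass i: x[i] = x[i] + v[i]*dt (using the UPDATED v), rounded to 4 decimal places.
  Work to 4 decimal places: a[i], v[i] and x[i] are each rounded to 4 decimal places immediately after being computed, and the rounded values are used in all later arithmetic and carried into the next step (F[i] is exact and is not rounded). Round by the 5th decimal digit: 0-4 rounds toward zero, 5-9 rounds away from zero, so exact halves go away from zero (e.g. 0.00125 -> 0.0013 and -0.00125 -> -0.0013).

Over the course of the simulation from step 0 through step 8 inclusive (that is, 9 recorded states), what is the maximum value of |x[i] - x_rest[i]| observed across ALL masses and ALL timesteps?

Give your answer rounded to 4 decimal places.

Step 0: x=[3.0000 9.0000 12.0000] v=[2.0000 0.0000 0.0000]
Step 1: x=[3.6400 8.7600 12.0400] v=[3.2000 -1.2000 0.2000]
Step 2: x=[4.3984 8.3728 12.1088] v=[3.7920 -1.9360 0.3440]
Step 3: x=[5.1229 7.9665 12.1882] v=[3.6224 -2.0314 0.3968]
Step 4: x=[5.6650 7.6705 12.2587] v=[2.7107 -1.4802 0.3525]
Step 5: x=[5.9144 7.5811 12.3057] v=[1.2469 -0.4471 0.2349]
Step 6: x=[5.8240 7.7363 12.3237] v=[-0.4522 0.7761 0.0900]
Step 7: x=[5.4206 8.1055 12.3182] v=[-2.0169 1.8461 -0.0275]
Step 8: x=[4.7984 8.5969 12.3042] v=[-3.1112 2.4572 -0.0700]
Max displacement = 1.9144

Answer: 1.9144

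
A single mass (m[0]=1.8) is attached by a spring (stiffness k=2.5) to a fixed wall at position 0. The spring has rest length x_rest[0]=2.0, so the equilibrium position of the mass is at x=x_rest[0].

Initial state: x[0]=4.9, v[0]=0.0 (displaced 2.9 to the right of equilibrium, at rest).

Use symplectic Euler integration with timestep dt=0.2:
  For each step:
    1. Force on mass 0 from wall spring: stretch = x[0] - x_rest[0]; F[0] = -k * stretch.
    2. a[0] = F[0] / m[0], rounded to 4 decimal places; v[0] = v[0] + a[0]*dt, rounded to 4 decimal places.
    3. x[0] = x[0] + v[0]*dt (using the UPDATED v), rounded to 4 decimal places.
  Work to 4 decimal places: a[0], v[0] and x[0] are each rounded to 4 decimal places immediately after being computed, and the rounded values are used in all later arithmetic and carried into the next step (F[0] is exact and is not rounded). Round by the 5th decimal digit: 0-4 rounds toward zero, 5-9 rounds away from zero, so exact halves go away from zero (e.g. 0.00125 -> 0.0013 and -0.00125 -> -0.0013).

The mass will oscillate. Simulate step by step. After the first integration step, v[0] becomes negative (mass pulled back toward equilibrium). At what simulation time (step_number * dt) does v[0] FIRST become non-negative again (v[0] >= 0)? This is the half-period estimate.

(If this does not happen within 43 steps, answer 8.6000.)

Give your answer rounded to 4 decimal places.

Answer: 2.8000

Derivation:
Step 0: x=[4.9000] v=[0.0000]
Step 1: x=[4.7389] v=[-0.8056]
Step 2: x=[4.4256] v=[-1.5664]
Step 3: x=[3.9776] v=[-2.2402]
Step 4: x=[3.4197] v=[-2.7895]
Step 5: x=[2.7829] v=[-3.1839]
Step 6: x=[2.1026] v=[-3.4014]
Step 7: x=[1.4166] v=[-3.4299]
Step 8: x=[0.7630] v=[-3.2678]
Step 9: x=[0.1782] v=[-2.9242]
Step 10: x=[-0.3054] v=[-2.4181]
Step 11: x=[-0.6609] v=[-1.7777]
Step 12: x=[-0.8686] v=[-1.0386]
Step 13: x=[-0.9170] v=[-0.2418]
Step 14: x=[-0.8033] v=[0.5685]
First v>=0 after going negative at step 14, time=2.8000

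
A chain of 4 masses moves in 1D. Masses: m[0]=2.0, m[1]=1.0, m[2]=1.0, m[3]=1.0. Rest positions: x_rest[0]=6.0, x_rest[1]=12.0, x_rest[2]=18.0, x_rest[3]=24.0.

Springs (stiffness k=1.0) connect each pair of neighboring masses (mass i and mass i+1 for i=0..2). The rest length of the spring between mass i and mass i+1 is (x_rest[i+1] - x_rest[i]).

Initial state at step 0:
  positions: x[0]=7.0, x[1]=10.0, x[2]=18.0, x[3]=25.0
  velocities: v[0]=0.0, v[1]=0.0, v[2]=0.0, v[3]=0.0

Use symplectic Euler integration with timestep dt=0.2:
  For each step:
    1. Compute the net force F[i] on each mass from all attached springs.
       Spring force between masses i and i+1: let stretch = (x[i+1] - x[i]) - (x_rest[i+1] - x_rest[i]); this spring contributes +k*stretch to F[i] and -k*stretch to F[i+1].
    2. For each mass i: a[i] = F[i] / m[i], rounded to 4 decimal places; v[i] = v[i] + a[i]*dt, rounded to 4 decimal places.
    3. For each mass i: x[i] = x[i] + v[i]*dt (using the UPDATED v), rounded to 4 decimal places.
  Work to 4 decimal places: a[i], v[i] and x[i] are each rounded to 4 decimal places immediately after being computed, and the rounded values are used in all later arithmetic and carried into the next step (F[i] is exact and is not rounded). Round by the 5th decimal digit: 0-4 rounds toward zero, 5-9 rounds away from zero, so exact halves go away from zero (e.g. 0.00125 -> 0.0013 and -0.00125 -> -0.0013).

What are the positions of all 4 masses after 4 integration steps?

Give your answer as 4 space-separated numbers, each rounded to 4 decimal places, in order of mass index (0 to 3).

Step 0: x=[7.0000 10.0000 18.0000 25.0000] v=[0.0000 0.0000 0.0000 0.0000]
Step 1: x=[6.9400 10.2000 17.9600 24.9600] v=[-0.3000 1.0000 -0.2000 -0.2000]
Step 2: x=[6.8252 10.5800 17.8896 24.8800] v=[-0.5740 1.9000 -0.3520 -0.4000]
Step 3: x=[6.6655 11.1022 17.8064 24.7604] v=[-0.7985 2.6110 -0.4158 -0.5981]
Step 4: x=[6.4745 11.7151 17.7332 24.6026] v=[-0.9548 3.0645 -0.3658 -0.7889]

Answer: 6.4745 11.7151 17.7332 24.6026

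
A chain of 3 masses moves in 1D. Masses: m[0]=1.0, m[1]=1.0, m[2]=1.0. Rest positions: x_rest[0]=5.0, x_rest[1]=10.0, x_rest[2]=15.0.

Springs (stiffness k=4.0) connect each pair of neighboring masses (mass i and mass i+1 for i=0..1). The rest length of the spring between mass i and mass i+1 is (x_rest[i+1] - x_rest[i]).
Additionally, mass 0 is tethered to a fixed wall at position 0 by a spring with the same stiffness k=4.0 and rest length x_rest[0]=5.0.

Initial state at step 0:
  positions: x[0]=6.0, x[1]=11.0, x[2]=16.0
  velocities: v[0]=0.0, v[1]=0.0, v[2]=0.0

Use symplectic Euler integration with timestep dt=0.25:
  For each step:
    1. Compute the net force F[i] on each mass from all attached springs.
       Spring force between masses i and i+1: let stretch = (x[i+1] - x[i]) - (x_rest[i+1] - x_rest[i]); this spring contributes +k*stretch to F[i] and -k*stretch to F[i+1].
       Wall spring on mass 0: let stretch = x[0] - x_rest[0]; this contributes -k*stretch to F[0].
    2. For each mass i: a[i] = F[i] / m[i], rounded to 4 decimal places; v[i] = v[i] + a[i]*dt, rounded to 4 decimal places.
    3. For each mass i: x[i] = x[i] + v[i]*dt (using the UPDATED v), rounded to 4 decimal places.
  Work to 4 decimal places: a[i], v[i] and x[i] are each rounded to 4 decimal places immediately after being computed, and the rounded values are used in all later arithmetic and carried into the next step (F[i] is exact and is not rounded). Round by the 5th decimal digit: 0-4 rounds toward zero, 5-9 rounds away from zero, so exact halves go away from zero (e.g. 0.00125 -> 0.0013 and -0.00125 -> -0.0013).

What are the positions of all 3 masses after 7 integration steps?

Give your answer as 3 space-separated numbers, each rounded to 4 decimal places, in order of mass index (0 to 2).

Answer: 5.0505 9.7950 14.9128

Derivation:
Step 0: x=[6.0000 11.0000 16.0000] v=[0.0000 0.0000 0.0000]
Step 1: x=[5.7500 11.0000 16.0000] v=[-1.0000 0.0000 0.0000]
Step 2: x=[5.3750 10.9375 16.0000] v=[-1.5000 -0.2500 0.0000]
Step 3: x=[5.0469 10.7500 15.9844] v=[-1.3125 -0.7500 -0.0625]
Step 4: x=[4.8828 10.4453 15.9102] v=[-0.6563 -1.2187 -0.2969]
Step 5: x=[4.8887 10.1162 15.7198] v=[0.0234 -1.3163 -0.7618]
Step 6: x=[4.9793 9.8812 15.3785] v=[0.3622 -0.9402 -1.3654]
Step 7: x=[5.0505 9.7950 14.9128] v=[0.2848 -0.3448 -1.8627]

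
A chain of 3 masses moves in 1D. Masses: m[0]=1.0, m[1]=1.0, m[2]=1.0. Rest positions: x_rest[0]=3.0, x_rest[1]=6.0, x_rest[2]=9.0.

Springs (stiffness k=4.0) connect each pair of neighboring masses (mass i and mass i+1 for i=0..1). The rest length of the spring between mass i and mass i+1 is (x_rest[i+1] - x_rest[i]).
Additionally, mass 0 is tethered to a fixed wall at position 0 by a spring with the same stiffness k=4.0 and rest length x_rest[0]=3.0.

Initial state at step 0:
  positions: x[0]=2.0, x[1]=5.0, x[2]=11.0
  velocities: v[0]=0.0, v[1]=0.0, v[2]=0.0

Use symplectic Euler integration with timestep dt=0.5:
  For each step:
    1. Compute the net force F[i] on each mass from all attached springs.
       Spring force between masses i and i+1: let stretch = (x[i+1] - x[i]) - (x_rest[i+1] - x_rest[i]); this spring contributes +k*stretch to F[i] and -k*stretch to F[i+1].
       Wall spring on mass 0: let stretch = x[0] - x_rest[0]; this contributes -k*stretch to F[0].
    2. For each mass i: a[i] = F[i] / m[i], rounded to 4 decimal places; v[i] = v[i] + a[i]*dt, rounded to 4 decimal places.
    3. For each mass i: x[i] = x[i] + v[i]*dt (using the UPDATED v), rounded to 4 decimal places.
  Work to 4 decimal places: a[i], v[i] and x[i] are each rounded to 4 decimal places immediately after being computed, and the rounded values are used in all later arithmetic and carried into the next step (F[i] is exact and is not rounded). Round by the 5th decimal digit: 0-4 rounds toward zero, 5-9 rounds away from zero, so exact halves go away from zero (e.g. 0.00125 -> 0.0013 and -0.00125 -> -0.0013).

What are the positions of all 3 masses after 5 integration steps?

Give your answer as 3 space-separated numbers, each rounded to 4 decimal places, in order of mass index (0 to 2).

Answer: 3.0000 4.0000 10.0000

Derivation:
Step 0: x=[2.0000 5.0000 11.0000] v=[0.0000 0.0000 0.0000]
Step 1: x=[3.0000 8.0000 8.0000] v=[2.0000 6.0000 -6.0000]
Step 2: x=[6.0000 6.0000 8.0000] v=[6.0000 -4.0000 0.0000]
Step 3: x=[3.0000 6.0000 9.0000] v=[-6.0000 0.0000 2.0000]
Step 4: x=[0.0000 6.0000 10.0000] v=[-6.0000 0.0000 2.0000]
Step 5: x=[3.0000 4.0000 10.0000] v=[6.0000 -4.0000 0.0000]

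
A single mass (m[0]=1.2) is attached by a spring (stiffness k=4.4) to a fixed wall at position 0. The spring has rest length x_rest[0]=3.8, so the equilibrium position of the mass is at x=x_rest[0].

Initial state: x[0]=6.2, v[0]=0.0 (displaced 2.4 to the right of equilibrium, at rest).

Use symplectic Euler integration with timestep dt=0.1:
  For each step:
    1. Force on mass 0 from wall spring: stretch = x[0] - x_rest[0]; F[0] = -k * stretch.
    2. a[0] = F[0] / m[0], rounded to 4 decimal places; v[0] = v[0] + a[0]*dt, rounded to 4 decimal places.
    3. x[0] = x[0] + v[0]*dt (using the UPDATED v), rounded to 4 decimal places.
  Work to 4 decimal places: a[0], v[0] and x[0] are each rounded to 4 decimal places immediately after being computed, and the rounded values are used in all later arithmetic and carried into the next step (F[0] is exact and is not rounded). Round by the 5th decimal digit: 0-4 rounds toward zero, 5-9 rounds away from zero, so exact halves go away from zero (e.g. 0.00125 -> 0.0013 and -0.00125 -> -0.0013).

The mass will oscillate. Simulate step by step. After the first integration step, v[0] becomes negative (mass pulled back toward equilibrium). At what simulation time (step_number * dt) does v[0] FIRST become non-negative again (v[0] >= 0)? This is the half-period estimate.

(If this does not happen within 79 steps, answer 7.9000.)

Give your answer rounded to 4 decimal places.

Step 0: x=[6.2000] v=[0.0000]
Step 1: x=[6.1120] v=[-0.8800]
Step 2: x=[5.9392] v=[-1.7277]
Step 3: x=[5.6880] v=[-2.5121]
Step 4: x=[5.3676] v=[-3.2044]
Step 5: x=[4.9897] v=[-3.7792]
Step 6: x=[4.5682] v=[-4.2154]
Step 7: x=[4.1185] v=[-4.4971]
Step 8: x=[3.6571] v=[-4.6139]
Step 9: x=[3.2010] v=[-4.5615]
Step 10: x=[2.7668] v=[-4.3419]
Step 11: x=[2.3705] v=[-3.9631]
Step 12: x=[2.0266] v=[-3.4390]
Step 13: x=[1.7477] v=[-2.7888]
Step 14: x=[1.5441] v=[-2.0363]
Step 15: x=[1.4232] v=[-1.2091]
Step 16: x=[1.3894] v=[-0.3376]
Step 17: x=[1.4440] v=[0.5463]
First v>=0 after going negative at step 17, time=1.7000

Answer: 1.7000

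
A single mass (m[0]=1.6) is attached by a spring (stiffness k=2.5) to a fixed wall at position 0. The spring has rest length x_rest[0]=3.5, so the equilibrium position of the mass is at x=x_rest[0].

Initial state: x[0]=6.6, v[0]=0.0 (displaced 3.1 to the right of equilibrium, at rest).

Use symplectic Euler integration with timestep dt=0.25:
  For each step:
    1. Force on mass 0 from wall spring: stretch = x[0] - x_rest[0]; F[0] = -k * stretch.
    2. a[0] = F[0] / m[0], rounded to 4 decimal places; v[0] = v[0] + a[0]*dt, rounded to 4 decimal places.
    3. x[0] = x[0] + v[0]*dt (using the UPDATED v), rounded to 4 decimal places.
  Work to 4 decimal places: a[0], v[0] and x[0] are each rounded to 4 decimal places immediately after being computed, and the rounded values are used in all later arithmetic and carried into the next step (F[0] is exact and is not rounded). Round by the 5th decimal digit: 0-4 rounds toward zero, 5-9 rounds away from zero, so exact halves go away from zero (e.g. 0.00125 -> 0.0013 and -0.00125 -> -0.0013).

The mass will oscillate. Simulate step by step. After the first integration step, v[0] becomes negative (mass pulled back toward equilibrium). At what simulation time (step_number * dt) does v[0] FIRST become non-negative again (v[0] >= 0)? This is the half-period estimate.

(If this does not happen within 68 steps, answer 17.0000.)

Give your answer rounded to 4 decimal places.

Step 0: x=[6.6000] v=[0.0000]
Step 1: x=[6.2973] v=[-1.2110]
Step 2: x=[5.7214] v=[-2.3037]
Step 3: x=[4.9286] v=[-3.1714]
Step 4: x=[3.9962] v=[-3.7295]
Step 5: x=[3.0154] v=[-3.9233]
Step 6: x=[2.0819] v=[-3.7340]
Step 7: x=[1.2869] v=[-3.1801]
Step 8: x=[0.7080] v=[-2.3156]
Step 9: x=[0.4018] v=[-1.2250]
Step 10: x=[0.3981] v=[-0.0148]
Step 11: x=[0.6973] v=[1.1969]
First v>=0 after going negative at step 11, time=2.7500

Answer: 2.7500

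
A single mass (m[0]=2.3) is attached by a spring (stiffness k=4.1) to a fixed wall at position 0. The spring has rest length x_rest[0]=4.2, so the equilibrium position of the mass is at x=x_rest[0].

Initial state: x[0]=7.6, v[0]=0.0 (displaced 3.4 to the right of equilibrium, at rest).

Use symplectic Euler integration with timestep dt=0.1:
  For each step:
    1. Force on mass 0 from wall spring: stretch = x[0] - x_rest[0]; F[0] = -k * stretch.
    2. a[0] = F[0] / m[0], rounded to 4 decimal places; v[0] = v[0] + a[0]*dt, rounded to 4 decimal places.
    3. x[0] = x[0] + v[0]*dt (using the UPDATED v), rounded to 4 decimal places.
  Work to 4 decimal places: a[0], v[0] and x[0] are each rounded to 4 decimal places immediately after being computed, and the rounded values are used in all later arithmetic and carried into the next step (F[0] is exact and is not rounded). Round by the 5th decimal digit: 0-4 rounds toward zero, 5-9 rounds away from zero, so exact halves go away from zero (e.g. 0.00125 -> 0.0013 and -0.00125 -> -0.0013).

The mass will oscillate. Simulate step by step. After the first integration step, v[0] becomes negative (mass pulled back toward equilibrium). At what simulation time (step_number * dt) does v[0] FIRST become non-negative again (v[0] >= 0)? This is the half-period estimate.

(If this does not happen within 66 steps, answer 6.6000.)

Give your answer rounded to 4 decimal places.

Answer: 2.4000

Derivation:
Step 0: x=[7.6000] v=[0.0000]
Step 1: x=[7.5394] v=[-0.6061]
Step 2: x=[7.4193] v=[-1.2014]
Step 3: x=[7.2418] v=[-1.7753]
Step 4: x=[7.0101] v=[-2.3175]
Step 5: x=[6.7283] v=[-2.8184]
Step 6: x=[6.4014] v=[-3.2691]
Step 7: x=[6.0353] v=[-3.6615]
Step 8: x=[5.6364] v=[-3.9887]
Step 9: x=[5.2119] v=[-4.2448]
Step 10: x=[4.7694] v=[-4.4252]
Step 11: x=[4.3167] v=[-4.5267]
Step 12: x=[3.8620] v=[-4.5475]
Step 13: x=[3.4133] v=[-4.4873]
Step 14: x=[2.9786] v=[-4.3471]
Step 15: x=[2.5657] v=[-4.1294]
Step 16: x=[2.1819] v=[-3.8381]
Step 17: x=[1.8341] v=[-3.4784]
Step 18: x=[1.5284] v=[-3.0567]
Step 19: x=[1.2704] v=[-2.5805]
Step 20: x=[1.0646] v=[-2.0583]
Step 21: x=[0.9147] v=[-1.4994]
Step 22: x=[0.8233] v=[-0.9138]
Step 23: x=[0.7921] v=[-0.3119]
Step 24: x=[0.8217] v=[0.2956]
First v>=0 after going negative at step 24, time=2.4000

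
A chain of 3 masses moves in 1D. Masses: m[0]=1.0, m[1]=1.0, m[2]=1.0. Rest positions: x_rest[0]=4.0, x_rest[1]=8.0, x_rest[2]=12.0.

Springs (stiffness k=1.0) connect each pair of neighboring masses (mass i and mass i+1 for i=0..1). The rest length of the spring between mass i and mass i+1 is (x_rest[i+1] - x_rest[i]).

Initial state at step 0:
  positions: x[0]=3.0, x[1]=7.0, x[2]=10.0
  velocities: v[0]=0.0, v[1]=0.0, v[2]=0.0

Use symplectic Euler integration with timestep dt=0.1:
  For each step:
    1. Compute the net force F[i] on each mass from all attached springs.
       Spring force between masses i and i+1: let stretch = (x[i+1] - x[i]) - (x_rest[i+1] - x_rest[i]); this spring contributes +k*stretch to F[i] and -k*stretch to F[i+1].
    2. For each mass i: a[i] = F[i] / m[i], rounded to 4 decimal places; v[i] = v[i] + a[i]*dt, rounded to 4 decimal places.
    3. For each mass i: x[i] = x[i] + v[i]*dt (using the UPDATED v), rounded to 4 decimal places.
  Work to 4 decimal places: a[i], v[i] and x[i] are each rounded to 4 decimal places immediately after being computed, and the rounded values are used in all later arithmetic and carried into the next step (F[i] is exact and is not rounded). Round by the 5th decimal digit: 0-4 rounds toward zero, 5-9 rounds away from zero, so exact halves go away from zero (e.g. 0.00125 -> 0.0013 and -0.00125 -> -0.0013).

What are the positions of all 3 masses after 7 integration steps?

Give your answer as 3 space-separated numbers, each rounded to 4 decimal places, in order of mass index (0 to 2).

Step 0: x=[3.0000 7.0000 10.0000] v=[0.0000 0.0000 0.0000]
Step 1: x=[3.0000 6.9900 10.0100] v=[0.0000 -0.1000 0.1000]
Step 2: x=[2.9999 6.9703 10.0298] v=[-0.0010 -0.1970 0.1980]
Step 3: x=[2.9995 6.9415 10.0590] v=[-0.0040 -0.2881 0.2921]
Step 4: x=[2.9985 6.9044 10.0970] v=[-0.0098 -0.3706 0.3804]
Step 5: x=[2.9966 6.8602 10.1431] v=[-0.0192 -0.4419 0.4611]
Step 6: x=[2.9933 6.8102 10.1964] v=[-0.0328 -0.5000 0.5328]
Step 7: x=[2.9882 6.7559 10.2558] v=[-0.0511 -0.5431 0.5942]

Answer: 2.9882 6.7559 10.2558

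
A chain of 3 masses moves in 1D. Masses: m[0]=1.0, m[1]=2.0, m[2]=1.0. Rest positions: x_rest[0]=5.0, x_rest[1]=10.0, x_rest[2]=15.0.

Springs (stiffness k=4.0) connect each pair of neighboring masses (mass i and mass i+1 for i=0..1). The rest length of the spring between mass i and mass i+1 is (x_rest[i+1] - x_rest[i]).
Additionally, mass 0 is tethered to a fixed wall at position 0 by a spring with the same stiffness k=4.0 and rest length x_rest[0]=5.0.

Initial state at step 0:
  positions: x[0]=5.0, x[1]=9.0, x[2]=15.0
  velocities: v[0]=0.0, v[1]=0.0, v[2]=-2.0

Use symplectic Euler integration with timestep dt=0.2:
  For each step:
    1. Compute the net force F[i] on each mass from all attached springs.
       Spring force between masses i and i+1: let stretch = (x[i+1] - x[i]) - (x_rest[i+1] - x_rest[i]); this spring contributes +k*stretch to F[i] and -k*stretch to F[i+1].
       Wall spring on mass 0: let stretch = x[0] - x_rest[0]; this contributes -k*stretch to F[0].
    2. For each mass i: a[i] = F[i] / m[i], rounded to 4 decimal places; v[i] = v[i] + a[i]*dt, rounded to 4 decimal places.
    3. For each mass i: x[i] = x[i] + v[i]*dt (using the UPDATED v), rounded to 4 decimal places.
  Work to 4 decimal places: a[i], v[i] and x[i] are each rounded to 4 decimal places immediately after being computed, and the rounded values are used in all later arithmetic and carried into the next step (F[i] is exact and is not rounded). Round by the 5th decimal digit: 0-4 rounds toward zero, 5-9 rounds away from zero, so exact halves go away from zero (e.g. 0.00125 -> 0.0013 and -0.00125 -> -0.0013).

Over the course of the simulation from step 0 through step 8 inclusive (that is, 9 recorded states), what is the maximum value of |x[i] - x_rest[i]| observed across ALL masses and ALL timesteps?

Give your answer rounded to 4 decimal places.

Answer: 2.0295

Derivation:
Step 0: x=[5.0000 9.0000 15.0000] v=[0.0000 0.0000 -2.0000]
Step 1: x=[4.8400 9.1600 14.4400] v=[-0.8000 0.8000 -2.8000]
Step 2: x=[4.5968 9.3968 13.8352] v=[-1.2160 1.1840 -3.0240]
Step 3: x=[4.3861 9.6047 13.3203] v=[-1.0534 1.0394 -2.5747]
Step 4: x=[4.3086 9.6923 13.0109] v=[-0.3874 0.4382 -1.5472]
Step 5: x=[4.4031 9.6147 12.9705] v=[0.4727 -0.3878 -0.2021]
Step 6: x=[4.6270 9.3887 13.1932] v=[1.1195 -1.1301 1.1133]
Step 7: x=[4.8725 9.0861 13.6071] v=[1.2273 -1.5130 2.0697]
Step 8: x=[5.0125 8.8081 14.0977] v=[0.7002 -1.3900 2.4529]
Max displacement = 2.0295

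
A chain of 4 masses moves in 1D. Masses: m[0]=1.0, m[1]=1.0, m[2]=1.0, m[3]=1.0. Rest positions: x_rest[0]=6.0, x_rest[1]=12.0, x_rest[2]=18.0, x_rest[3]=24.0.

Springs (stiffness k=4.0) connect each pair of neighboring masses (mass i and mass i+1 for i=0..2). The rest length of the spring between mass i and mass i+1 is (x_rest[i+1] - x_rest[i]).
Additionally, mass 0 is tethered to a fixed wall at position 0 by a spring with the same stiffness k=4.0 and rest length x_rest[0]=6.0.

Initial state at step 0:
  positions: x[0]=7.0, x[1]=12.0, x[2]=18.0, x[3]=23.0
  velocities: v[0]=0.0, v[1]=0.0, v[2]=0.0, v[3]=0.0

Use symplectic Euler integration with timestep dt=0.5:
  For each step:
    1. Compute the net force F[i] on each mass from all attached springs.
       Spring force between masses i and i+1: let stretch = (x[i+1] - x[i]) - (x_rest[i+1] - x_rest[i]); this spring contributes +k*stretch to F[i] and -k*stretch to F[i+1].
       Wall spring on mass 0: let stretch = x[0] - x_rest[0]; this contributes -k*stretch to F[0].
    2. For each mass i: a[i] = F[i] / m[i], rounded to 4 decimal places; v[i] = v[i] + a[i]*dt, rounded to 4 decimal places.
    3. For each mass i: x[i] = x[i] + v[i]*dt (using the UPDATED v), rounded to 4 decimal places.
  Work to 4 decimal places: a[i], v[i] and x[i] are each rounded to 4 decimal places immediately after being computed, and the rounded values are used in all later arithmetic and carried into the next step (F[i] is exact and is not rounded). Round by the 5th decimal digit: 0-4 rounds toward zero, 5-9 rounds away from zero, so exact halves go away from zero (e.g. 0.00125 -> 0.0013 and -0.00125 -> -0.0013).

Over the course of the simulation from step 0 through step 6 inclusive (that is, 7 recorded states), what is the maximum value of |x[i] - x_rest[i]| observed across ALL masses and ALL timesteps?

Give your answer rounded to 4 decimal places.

Step 0: x=[7.0000 12.0000 18.0000 23.0000] v=[0.0000 0.0000 0.0000 0.0000]
Step 1: x=[5.0000 13.0000 17.0000 24.0000] v=[-4.0000 2.0000 -2.0000 2.0000]
Step 2: x=[6.0000 10.0000 19.0000 24.0000] v=[2.0000 -6.0000 4.0000 0.0000]
Step 3: x=[5.0000 12.0000 17.0000 25.0000] v=[-2.0000 4.0000 -4.0000 2.0000]
Step 4: x=[6.0000 12.0000 18.0000 24.0000] v=[2.0000 0.0000 2.0000 -2.0000]
Step 5: x=[7.0000 12.0000 19.0000 23.0000] v=[2.0000 0.0000 2.0000 -2.0000]
Step 6: x=[6.0000 14.0000 17.0000 24.0000] v=[-2.0000 4.0000 -4.0000 2.0000]
Max displacement = 2.0000

Answer: 2.0000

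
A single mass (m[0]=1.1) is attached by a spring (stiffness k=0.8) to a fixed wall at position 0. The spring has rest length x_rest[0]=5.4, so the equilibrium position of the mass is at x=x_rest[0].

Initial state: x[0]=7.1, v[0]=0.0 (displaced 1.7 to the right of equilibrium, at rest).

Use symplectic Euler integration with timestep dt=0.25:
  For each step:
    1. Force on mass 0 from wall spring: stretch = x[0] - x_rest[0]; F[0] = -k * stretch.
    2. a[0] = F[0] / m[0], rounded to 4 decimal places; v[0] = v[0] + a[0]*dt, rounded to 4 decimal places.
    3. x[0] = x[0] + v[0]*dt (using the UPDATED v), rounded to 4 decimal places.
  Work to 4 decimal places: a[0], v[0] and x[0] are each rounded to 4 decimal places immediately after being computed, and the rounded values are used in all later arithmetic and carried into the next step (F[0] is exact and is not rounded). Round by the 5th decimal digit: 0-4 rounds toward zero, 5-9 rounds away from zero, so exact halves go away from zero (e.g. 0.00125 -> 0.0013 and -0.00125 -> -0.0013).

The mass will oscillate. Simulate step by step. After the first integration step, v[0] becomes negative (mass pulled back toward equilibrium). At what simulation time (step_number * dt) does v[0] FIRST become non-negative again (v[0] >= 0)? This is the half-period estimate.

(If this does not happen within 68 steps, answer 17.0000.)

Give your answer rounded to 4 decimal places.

Answer: 3.7500

Derivation:
Step 0: x=[7.1000] v=[0.0000]
Step 1: x=[7.0227] v=[-0.3091]
Step 2: x=[6.8717] v=[-0.6041]
Step 3: x=[6.6538] v=[-0.8717]
Step 4: x=[6.3789] v=[-1.0997]
Step 5: x=[6.0595] v=[-1.2777]
Step 6: x=[5.7101] v=[-1.3976]
Step 7: x=[5.3466] v=[-1.4540]
Step 8: x=[4.9855] v=[-1.4443]
Step 9: x=[4.6433] v=[-1.3689]
Step 10: x=[4.3355] v=[-1.2313]
Step 11: x=[4.0761] v=[-1.0378]
Step 12: x=[3.8768] v=[-0.7971]
Step 13: x=[3.7468] v=[-0.5202]
Step 14: x=[3.6919] v=[-0.2196]
Step 15: x=[3.7147] v=[0.0910]
First v>=0 after going negative at step 15, time=3.7500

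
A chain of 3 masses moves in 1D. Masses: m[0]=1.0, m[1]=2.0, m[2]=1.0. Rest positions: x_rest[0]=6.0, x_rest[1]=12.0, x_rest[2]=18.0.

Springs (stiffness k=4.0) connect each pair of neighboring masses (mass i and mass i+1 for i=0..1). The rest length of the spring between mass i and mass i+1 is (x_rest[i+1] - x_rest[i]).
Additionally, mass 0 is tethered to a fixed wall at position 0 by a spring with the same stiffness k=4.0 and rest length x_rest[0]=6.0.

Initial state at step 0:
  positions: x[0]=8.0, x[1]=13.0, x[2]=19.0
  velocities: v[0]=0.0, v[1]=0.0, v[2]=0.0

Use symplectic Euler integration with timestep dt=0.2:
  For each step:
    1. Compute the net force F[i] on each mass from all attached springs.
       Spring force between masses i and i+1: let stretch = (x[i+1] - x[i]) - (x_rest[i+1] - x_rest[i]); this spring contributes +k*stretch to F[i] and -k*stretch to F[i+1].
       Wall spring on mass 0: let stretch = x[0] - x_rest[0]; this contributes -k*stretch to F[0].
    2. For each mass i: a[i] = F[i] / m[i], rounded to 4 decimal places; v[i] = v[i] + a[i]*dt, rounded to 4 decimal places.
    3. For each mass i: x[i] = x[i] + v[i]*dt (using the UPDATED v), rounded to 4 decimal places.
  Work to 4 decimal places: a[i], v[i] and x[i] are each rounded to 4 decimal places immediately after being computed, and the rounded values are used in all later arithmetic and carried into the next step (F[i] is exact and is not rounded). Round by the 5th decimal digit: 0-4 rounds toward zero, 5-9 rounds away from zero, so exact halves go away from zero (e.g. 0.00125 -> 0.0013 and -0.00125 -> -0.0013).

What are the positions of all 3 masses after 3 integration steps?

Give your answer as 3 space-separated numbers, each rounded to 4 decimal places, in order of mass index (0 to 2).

Answer: 5.8906 13.2465 19.0538

Derivation:
Step 0: x=[8.0000 13.0000 19.0000] v=[0.0000 0.0000 0.0000]
Step 1: x=[7.5200 13.0800 19.0000] v=[-2.4000 0.4000 0.0000]
Step 2: x=[6.7264 13.1888 19.0128] v=[-3.9680 0.5440 0.0640]
Step 3: x=[5.8906 13.2465 19.0538] v=[-4.1792 0.2886 0.2048]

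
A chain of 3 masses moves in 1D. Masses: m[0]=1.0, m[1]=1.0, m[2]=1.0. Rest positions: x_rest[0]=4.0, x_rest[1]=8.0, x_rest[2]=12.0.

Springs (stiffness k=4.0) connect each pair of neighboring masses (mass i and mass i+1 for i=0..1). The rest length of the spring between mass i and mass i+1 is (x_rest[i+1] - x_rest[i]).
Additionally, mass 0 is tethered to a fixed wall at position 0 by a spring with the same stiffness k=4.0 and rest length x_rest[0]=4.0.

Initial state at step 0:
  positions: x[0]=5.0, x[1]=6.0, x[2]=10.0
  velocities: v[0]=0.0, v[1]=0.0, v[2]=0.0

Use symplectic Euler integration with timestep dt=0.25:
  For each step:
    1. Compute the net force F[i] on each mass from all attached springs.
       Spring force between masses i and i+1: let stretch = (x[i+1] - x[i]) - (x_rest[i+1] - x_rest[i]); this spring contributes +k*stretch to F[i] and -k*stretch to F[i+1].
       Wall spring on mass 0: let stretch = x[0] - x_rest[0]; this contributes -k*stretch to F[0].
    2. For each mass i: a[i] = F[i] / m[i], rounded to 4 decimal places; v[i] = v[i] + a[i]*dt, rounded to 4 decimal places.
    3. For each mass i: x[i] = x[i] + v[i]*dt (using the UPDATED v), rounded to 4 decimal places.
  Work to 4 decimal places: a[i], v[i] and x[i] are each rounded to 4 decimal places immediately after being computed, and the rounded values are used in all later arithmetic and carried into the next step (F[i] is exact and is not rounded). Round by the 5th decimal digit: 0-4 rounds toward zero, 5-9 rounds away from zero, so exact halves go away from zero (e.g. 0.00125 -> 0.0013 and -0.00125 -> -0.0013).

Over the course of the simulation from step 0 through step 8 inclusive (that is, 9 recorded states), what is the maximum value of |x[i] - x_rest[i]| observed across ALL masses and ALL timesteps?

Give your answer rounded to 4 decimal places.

Answer: 2.0625

Derivation:
Step 0: x=[5.0000 6.0000 10.0000] v=[0.0000 0.0000 0.0000]
Step 1: x=[4.0000 6.7500 10.0000] v=[-4.0000 3.0000 0.0000]
Step 2: x=[2.6875 7.6250 10.1875] v=[-5.2500 3.5000 0.7500]
Step 3: x=[1.9375 7.9063 10.7344] v=[-3.0000 1.1250 2.1875]
Step 4: x=[2.1953 7.4024 11.5743] v=[1.0313 -2.0157 3.3594]
Step 5: x=[3.2061 6.6397 12.3712] v=[4.0431 -3.0509 3.1875]
Step 6: x=[4.2738 6.4515 12.7352] v=[4.2706 -0.7530 1.4560]
Step 7: x=[4.8174 7.2898 12.5283] v=[2.1745 3.3530 -0.8277]
Step 8: x=[4.7748 8.8196 12.0118] v=[-0.1705 6.1191 -2.0662]
Max displacement = 2.0625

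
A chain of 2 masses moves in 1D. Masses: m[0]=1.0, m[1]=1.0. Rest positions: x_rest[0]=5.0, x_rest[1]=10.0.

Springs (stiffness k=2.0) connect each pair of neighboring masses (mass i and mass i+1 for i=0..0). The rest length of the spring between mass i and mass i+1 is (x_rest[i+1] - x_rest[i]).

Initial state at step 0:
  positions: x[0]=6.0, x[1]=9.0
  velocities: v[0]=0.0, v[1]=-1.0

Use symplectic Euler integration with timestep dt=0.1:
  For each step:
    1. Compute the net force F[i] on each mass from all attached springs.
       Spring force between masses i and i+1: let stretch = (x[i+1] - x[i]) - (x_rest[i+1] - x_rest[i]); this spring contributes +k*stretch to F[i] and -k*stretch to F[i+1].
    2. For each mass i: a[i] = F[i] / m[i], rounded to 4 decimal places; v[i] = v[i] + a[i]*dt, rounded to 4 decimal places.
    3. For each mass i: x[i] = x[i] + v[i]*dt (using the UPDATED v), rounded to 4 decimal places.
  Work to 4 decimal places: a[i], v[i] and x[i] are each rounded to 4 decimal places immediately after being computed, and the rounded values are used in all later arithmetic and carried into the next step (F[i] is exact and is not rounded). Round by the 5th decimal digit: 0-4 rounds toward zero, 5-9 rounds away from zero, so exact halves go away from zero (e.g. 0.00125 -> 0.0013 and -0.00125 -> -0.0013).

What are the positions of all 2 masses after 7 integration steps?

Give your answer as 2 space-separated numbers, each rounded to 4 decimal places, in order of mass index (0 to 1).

Step 0: x=[6.0000 9.0000] v=[0.0000 -1.0000]
Step 1: x=[5.9600 8.9400] v=[-0.4000 -0.6000]
Step 2: x=[5.8796 8.9204] v=[-0.8040 -0.1960]
Step 3: x=[5.7600 8.9400] v=[-1.1958 0.1958]
Step 4: x=[5.6040 8.9960] v=[-1.5598 0.5598]
Step 5: x=[5.4159 9.0841] v=[-1.8814 0.8814]
Step 6: x=[5.2011 9.1989] v=[-2.1478 1.1478]
Step 7: x=[4.9663 9.3337] v=[-2.3482 1.3482]

Answer: 4.9663 9.3337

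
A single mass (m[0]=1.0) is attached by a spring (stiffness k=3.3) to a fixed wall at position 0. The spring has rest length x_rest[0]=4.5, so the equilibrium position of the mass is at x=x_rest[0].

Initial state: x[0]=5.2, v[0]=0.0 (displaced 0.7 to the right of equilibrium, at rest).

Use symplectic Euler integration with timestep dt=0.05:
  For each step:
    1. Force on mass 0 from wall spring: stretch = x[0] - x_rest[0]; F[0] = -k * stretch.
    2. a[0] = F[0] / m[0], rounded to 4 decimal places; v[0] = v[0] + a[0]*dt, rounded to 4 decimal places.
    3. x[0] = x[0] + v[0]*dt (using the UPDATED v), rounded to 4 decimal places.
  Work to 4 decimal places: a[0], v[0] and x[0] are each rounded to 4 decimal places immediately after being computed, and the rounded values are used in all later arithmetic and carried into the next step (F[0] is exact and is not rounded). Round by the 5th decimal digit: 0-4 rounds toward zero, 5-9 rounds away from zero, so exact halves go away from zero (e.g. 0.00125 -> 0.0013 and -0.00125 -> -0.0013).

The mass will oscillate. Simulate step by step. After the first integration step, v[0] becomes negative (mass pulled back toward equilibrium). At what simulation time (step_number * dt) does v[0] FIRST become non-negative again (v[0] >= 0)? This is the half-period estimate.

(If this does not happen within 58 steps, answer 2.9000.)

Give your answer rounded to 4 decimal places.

Step 0: x=[5.2000] v=[0.0000]
Step 1: x=[5.1942] v=[-0.1155]
Step 2: x=[5.1827] v=[-0.2300]
Step 3: x=[5.1656] v=[-0.3426]
Step 4: x=[5.1430] v=[-0.4524]
Step 5: x=[5.1151] v=[-0.5585]
Step 6: x=[5.0821] v=[-0.6600]
Step 7: x=[5.0443] v=[-0.7560]
Step 8: x=[5.0020] v=[-0.8458]
Step 9: x=[4.9556] v=[-0.9286]
Step 10: x=[4.9054] v=[-1.0038]
Step 11: x=[4.8519] v=[-1.0707]
Step 12: x=[4.7955] v=[-1.1288]
Step 13: x=[4.7366] v=[-1.1776]
Step 14: x=[4.6758] v=[-1.2166]
Step 15: x=[4.6135] v=[-1.2456]
Step 16: x=[4.5503] v=[-1.2643]
Step 17: x=[4.4867] v=[-1.2726]
Step 18: x=[4.4232] v=[-1.2704]
Step 19: x=[4.3603] v=[-1.2577]
Step 20: x=[4.2986] v=[-1.2347]
Step 21: x=[4.2385] v=[-1.2015]
Step 22: x=[4.1806] v=[-1.1584]
Step 23: x=[4.1253] v=[-1.1057]
Step 24: x=[4.0731] v=[-1.0439]
Step 25: x=[4.0244] v=[-0.9735]
Step 26: x=[3.9797] v=[-0.8950]
Step 27: x=[3.9392] v=[-0.8092]
Step 28: x=[3.9034] v=[-0.7167]
Step 29: x=[3.8725] v=[-0.6183]
Step 30: x=[3.8468] v=[-0.5148]
Step 31: x=[3.8265] v=[-0.4070]
Step 32: x=[3.8117] v=[-0.2959]
Step 33: x=[3.8026] v=[-0.1823]
Step 34: x=[3.7992] v=[-0.0672]
Step 35: x=[3.8016] v=[0.0484]
First v>=0 after going negative at step 35, time=1.7500

Answer: 1.7500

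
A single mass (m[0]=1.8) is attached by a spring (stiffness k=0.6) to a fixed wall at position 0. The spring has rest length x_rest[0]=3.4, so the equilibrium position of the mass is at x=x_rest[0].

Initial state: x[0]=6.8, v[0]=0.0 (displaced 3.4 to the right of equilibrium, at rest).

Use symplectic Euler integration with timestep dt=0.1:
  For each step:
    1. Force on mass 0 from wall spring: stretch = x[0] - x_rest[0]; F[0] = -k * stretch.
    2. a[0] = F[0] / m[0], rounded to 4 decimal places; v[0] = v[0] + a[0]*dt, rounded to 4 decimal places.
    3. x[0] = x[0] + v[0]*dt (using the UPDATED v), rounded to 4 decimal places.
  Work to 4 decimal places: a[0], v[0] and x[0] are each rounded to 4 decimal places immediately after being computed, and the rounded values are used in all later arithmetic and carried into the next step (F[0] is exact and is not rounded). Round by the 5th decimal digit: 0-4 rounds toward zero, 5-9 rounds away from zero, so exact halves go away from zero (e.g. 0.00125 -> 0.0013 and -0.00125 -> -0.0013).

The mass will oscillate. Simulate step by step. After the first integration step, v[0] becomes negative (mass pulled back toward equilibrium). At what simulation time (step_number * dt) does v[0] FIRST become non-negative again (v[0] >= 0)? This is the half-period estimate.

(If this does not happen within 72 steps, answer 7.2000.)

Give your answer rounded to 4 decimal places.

Answer: 5.5000

Derivation:
Step 0: x=[6.8000] v=[0.0000]
Step 1: x=[6.7887] v=[-0.1133]
Step 2: x=[6.7661] v=[-0.2263]
Step 3: x=[6.7323] v=[-0.3385]
Step 4: x=[6.6873] v=[-0.4496]
Step 5: x=[6.6314] v=[-0.5592]
Step 6: x=[6.5647] v=[-0.6669]
Step 7: x=[6.4875] v=[-0.7724]
Step 8: x=[6.4000] v=[-0.8753]
Step 9: x=[6.3025] v=[-0.9753]
Step 10: x=[6.1953] v=[-1.0721]
Step 11: x=[6.0788] v=[-1.1653]
Step 12: x=[5.9533] v=[-1.2546]
Step 13: x=[5.8193] v=[-1.3397]
Step 14: x=[5.6773] v=[-1.4203]
Step 15: x=[5.5277] v=[-1.4962]
Step 16: x=[5.3710] v=[-1.5671]
Step 17: x=[5.2077] v=[-1.6328]
Step 18: x=[5.0384] v=[-1.6931]
Step 19: x=[4.8636] v=[-1.7477]
Step 20: x=[4.6840] v=[-1.7965]
Step 21: x=[4.5001] v=[-1.8393]
Step 22: x=[4.3125] v=[-1.8760]
Step 23: x=[4.1219] v=[-1.9064]
Step 24: x=[3.9289] v=[-1.9305]
Step 25: x=[3.7341] v=[-1.9481]
Step 26: x=[3.5382] v=[-1.9592]
Step 27: x=[3.3418] v=[-1.9638]
Step 28: x=[3.1456] v=[-1.9619]
Step 29: x=[2.9503] v=[-1.9534]
Step 30: x=[2.7565] v=[-1.9384]
Step 31: x=[2.5648] v=[-1.9170]
Step 32: x=[2.3759] v=[-1.8892]
Step 33: x=[2.1904] v=[-1.8551]
Step 34: x=[2.0089] v=[-1.8148]
Step 35: x=[1.8321] v=[-1.7684]
Step 36: x=[1.6605] v=[-1.7161]
Step 37: x=[1.4947] v=[-1.6581]
Step 38: x=[1.3352] v=[-1.5946]
Step 39: x=[1.1826] v=[-1.5258]
Step 40: x=[1.0374] v=[-1.4519]
Step 41: x=[0.9001] v=[-1.3732]
Step 42: x=[0.7711] v=[-1.2899]
Step 43: x=[0.6509] v=[-1.2023]
Step 44: x=[0.5398] v=[-1.1107]
Step 45: x=[0.4383] v=[-1.0154]
Step 46: x=[0.3466] v=[-0.9167]
Step 47: x=[0.2651] v=[-0.8149]
Step 48: x=[0.1941] v=[-0.7104]
Step 49: x=[0.1338] v=[-0.6035]
Step 50: x=[0.0843] v=[-0.4946]
Step 51: x=[0.0459] v=[-0.3841]
Step 52: x=[0.0187] v=[-0.2723]
Step 53: x=[0.0027] v=[-0.1596]
Step 54: x=[-0.0019] v=[-0.0464]
Step 55: x=[0.0048] v=[0.0670]
First v>=0 after going negative at step 55, time=5.5000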